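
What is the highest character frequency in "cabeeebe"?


Input: cabeeebe
Character counts:
  'a': 1
  'b': 2
  'c': 1
  'e': 4
Maximum frequency: 4

4


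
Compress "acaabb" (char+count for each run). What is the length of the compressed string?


Input: acaabb
Runs:
  'a' x 1 => "a1"
  'c' x 1 => "c1"
  'a' x 2 => "a2"
  'b' x 2 => "b2"
Compressed: "a1c1a2b2"
Compressed length: 8

8


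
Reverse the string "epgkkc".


Input: epgkkc
Reading characters right to left:
  Position 5: 'c'
  Position 4: 'k'
  Position 3: 'k'
  Position 2: 'g'
  Position 1: 'p'
  Position 0: 'e'
Reversed: ckkgpe

ckkgpe


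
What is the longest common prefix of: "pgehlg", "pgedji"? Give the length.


Words: pgehlg, pgedji
  Position 0: all 'p' => match
  Position 1: all 'g' => match
  Position 2: all 'e' => match
  Position 3: ('h', 'd') => mismatch, stop
LCP = "pge" (length 3)

3


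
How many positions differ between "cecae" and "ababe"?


Comparing "cecae" and "ababe" position by position:
  Position 0: 'c' vs 'a' => DIFFER
  Position 1: 'e' vs 'b' => DIFFER
  Position 2: 'c' vs 'a' => DIFFER
  Position 3: 'a' vs 'b' => DIFFER
  Position 4: 'e' vs 'e' => same
Positions that differ: 4

4


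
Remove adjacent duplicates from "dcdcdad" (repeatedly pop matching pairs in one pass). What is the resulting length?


Input: dcdcdad
Stack-based adjacent duplicate removal:
  Read 'd': push. Stack: d
  Read 'c': push. Stack: dc
  Read 'd': push. Stack: dcd
  Read 'c': push. Stack: dcdc
  Read 'd': push. Stack: dcdcd
  Read 'a': push. Stack: dcdcda
  Read 'd': push. Stack: dcdcdad
Final stack: "dcdcdad" (length 7)

7


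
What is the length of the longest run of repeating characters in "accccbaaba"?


Input: "accccbaaba"
Scanning for longest run:
  Position 1 ('c'): new char, reset run to 1
  Position 2 ('c'): continues run of 'c', length=2
  Position 3 ('c'): continues run of 'c', length=3
  Position 4 ('c'): continues run of 'c', length=4
  Position 5 ('b'): new char, reset run to 1
  Position 6 ('a'): new char, reset run to 1
  Position 7 ('a'): continues run of 'a', length=2
  Position 8 ('b'): new char, reset run to 1
  Position 9 ('a'): new char, reset run to 1
Longest run: 'c' with length 4

4


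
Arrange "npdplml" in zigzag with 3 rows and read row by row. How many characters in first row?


Zigzag "npdplml" into 3 rows:
Placing characters:
  'n' => row 0
  'p' => row 1
  'd' => row 2
  'p' => row 1
  'l' => row 0
  'm' => row 1
  'l' => row 2
Rows:
  Row 0: "nl"
  Row 1: "ppm"
  Row 2: "dl"
First row length: 2

2


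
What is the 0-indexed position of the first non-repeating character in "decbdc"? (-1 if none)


Input: decbdc
Character frequencies:
  'b': 1
  'c': 2
  'd': 2
  'e': 1
Scanning left to right for freq == 1:
  Position 0 ('d'): freq=2, skip
  Position 1 ('e'): unique! => answer = 1

1


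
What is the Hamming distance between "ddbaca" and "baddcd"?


Comparing "ddbaca" and "baddcd" position by position:
  Position 0: 'd' vs 'b' => differ
  Position 1: 'd' vs 'a' => differ
  Position 2: 'b' vs 'd' => differ
  Position 3: 'a' vs 'd' => differ
  Position 4: 'c' vs 'c' => same
  Position 5: 'a' vs 'd' => differ
Total differences (Hamming distance): 5

5


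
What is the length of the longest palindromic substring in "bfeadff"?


Input: "bfeadff"
Checking substrings for palindromes:
  [5:7] "ff" (len 2) => palindrome
Longest palindromic substring: "ff" with length 2

2


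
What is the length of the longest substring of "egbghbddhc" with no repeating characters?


Input: "egbghbddhc"
Sliding window (track last position of each char):
  Position 0 ('e'): window [0,0] length 1 -- new best
  Position 1 ('g'): window [0,1] length 2 -- new best
  Position 2 ('b'): window [0,2] length 3 -- new best
  Position 3 ('g'): repeat (last at 1), move window start to 2
  Position 3 ('g'): window [2,3] length 2
  Position 4 ('h'): window [2,4] length 3
  Position 5 ('b'): repeat (last at 2), move window start to 3
  Position 5 ('b'): window [3,5] length 3
  Position 6 ('d'): window [3,6] length 4 -- new best
  Position 7 ('d'): repeat (last at 6), move window start to 7
  Position 7 ('d'): window [7,7] length 1
  Position 8 ('h'): window [7,8] length 2
  Position 9 ('c'): window [7,9] length 3
Longest substring with no repeats: "ghbd" with length 4

4


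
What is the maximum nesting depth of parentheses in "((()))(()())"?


Input: "((()))(()())"
Tracking depth:
  Position 0 '(': depth becomes 1
  Position 1 '(': depth becomes 2
  Position 2 '(': depth becomes 3
  Position 3 ')': depth becomes 2
  Position 4 ')': depth becomes 1
  Position 5 ')': depth becomes 0
  Position 6 '(': depth becomes 1
  Position 7 '(': depth becomes 2
  Position 8 ')': depth becomes 1
  Position 9 '(': depth becomes 2
  Position 10 ')': depth becomes 1
  Position 11 ')': depth becomes 0
Maximum depth reached: 3

3


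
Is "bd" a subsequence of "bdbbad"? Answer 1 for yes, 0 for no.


Check if "bd" is a subsequence of "bdbbad"
Greedy scan:
  Position 0 ('b'): matches sub[0] = 'b'
  Position 1 ('d'): matches sub[1] = 'd'
  Position 2 ('b'): no match needed
  Position 3 ('b'): no match needed
  Position 4 ('a'): no match needed
  Position 5 ('d'): no match needed
All 2 characters matched => is a subsequence

1


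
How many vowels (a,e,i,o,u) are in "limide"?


Input: limide
Checking each character:
  'l' at position 0: consonant
  'i' at position 1: vowel (running total: 1)
  'm' at position 2: consonant
  'i' at position 3: vowel (running total: 2)
  'd' at position 4: consonant
  'e' at position 5: vowel (running total: 3)
Total vowels: 3

3


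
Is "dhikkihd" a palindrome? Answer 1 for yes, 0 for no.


Input: dhikkihd
Reversed: dhikkihd
  Compare pos 0 ('d') with pos 7 ('d'): match
  Compare pos 1 ('h') with pos 6 ('h'): match
  Compare pos 2 ('i') with pos 5 ('i'): match
  Compare pos 3 ('k') with pos 4 ('k'): match
Result: palindrome

1


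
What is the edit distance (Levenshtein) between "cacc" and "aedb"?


Computing edit distance: "cacc" -> "aedb"
DP table:
           a    e    d    b
      0    1    2    3    4
  c   1    1    2    3    4
  a   2    1    2    3    4
  c   3    2    2    3    4
  c   4    3    3    3    4
Edit distance = dp[4][4] = 4

4


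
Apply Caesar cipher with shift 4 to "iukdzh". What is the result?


Caesar cipher: shift "iukdzh" by 4
  'i' (pos 8) + 4 = pos 12 = 'm'
  'u' (pos 20) + 4 = pos 24 = 'y'
  'k' (pos 10) + 4 = pos 14 = 'o'
  'd' (pos 3) + 4 = pos 7 = 'h'
  'z' (pos 25) + 4 = pos 3 = 'd'
  'h' (pos 7) + 4 = pos 11 = 'l'
Result: myohdl

myohdl


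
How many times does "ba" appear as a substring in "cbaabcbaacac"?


Searching for "ba" in "cbaabcbaacac"
Scanning each position:
  Position 0: "cb" => no
  Position 1: "ba" => MATCH
  Position 2: "aa" => no
  Position 3: "ab" => no
  Position 4: "bc" => no
  Position 5: "cb" => no
  Position 6: "ba" => MATCH
  Position 7: "aa" => no
  Position 8: "ac" => no
  Position 9: "ca" => no
  Position 10: "ac" => no
Total occurrences: 2

2


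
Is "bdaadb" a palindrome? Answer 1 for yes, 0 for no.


Input: bdaadb
Reversed: bdaadb
  Compare pos 0 ('b') with pos 5 ('b'): match
  Compare pos 1 ('d') with pos 4 ('d'): match
  Compare pos 2 ('a') with pos 3 ('a'): match
Result: palindrome

1


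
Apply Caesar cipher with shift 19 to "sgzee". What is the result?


Caesar cipher: shift "sgzee" by 19
  's' (pos 18) + 19 = pos 11 = 'l'
  'g' (pos 6) + 19 = pos 25 = 'z'
  'z' (pos 25) + 19 = pos 18 = 's'
  'e' (pos 4) + 19 = pos 23 = 'x'
  'e' (pos 4) + 19 = pos 23 = 'x'
Result: lzsxx

lzsxx


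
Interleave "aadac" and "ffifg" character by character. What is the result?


Interleaving "aadac" and "ffifg":
  Position 0: 'a' from first, 'f' from second => "af"
  Position 1: 'a' from first, 'f' from second => "af"
  Position 2: 'd' from first, 'i' from second => "di"
  Position 3: 'a' from first, 'f' from second => "af"
  Position 4: 'c' from first, 'g' from second => "cg"
Result: afafdiafcg

afafdiafcg


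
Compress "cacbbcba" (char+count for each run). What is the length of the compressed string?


Input: cacbbcba
Runs:
  'c' x 1 => "c1"
  'a' x 1 => "a1"
  'c' x 1 => "c1"
  'b' x 2 => "b2"
  'c' x 1 => "c1"
  'b' x 1 => "b1"
  'a' x 1 => "a1"
Compressed: "c1a1c1b2c1b1a1"
Compressed length: 14

14


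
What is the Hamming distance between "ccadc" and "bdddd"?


Comparing "ccadc" and "bdddd" position by position:
  Position 0: 'c' vs 'b' => differ
  Position 1: 'c' vs 'd' => differ
  Position 2: 'a' vs 'd' => differ
  Position 3: 'd' vs 'd' => same
  Position 4: 'c' vs 'd' => differ
Total differences (Hamming distance): 4

4


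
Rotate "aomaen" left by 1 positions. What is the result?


Input: "aomaen", rotate left by 1
First 1 characters: "a"
Remaining characters: "omaen"
Concatenate remaining + first: "omaen" + "a" = "omaena"

omaena


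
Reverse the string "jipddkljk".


Input: jipddkljk
Reading characters right to left:
  Position 8: 'k'
  Position 7: 'j'
  Position 6: 'l'
  Position 5: 'k'
  Position 4: 'd'
  Position 3: 'd'
  Position 2: 'p'
  Position 1: 'i'
  Position 0: 'j'
Reversed: kjlkddpij

kjlkddpij


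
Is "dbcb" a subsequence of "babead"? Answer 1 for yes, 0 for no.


Check if "dbcb" is a subsequence of "babead"
Greedy scan:
  Position 0 ('b'): no match needed
  Position 1 ('a'): no match needed
  Position 2 ('b'): no match needed
  Position 3 ('e'): no match needed
  Position 4 ('a'): no match needed
  Position 5 ('d'): matches sub[0] = 'd'
Only matched 1/4 characters => not a subsequence

0


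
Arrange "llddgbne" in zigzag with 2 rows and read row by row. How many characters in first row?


Zigzag "llddgbne" into 2 rows:
Placing characters:
  'l' => row 0
  'l' => row 1
  'd' => row 0
  'd' => row 1
  'g' => row 0
  'b' => row 1
  'n' => row 0
  'e' => row 1
Rows:
  Row 0: "ldgn"
  Row 1: "ldbe"
First row length: 4

4


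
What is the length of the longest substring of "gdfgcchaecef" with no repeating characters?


Input: "gdfgcchaecef"
Sliding window (track last position of each char):
  Position 0 ('g'): window [0,0] length 1 -- new best
  Position 1 ('d'): window [0,1] length 2 -- new best
  Position 2 ('f'): window [0,2] length 3 -- new best
  Position 3 ('g'): repeat (last at 0), move window start to 1
  Position 3 ('g'): window [1,3] length 3
  Position 4 ('c'): window [1,4] length 4 -- new best
  Position 5 ('c'): repeat (last at 4), move window start to 5
  Position 5 ('c'): window [5,5] length 1
  Position 6 ('h'): window [5,6] length 2
  Position 7 ('a'): window [5,7] length 3
  Position 8 ('e'): window [5,8] length 4
  Position 9 ('c'): repeat (last at 5), move window start to 6
  Position 9 ('c'): window [6,9] length 4
  Position 10 ('e'): repeat (last at 8), move window start to 9
  Position 10 ('e'): window [9,10] length 2
  Position 11 ('f'): window [9,11] length 3
Longest substring with no repeats: "dfgc" with length 4

4


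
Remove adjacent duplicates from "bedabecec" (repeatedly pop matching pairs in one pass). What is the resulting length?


Input: bedabecec
Stack-based adjacent duplicate removal:
  Read 'b': push. Stack: b
  Read 'e': push. Stack: be
  Read 'd': push. Stack: bed
  Read 'a': push. Stack: beda
  Read 'b': push. Stack: bedab
  Read 'e': push. Stack: bedabe
  Read 'c': push. Stack: bedabec
  Read 'e': push. Stack: bedabece
  Read 'c': push. Stack: bedabecec
Final stack: "bedabecec" (length 9)

9


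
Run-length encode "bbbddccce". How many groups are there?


Input: bbbddccce
Scanning for consecutive runs:
  Group 1: 'b' x 3 (positions 0-2)
  Group 2: 'd' x 2 (positions 3-4)
  Group 3: 'c' x 3 (positions 5-7)
  Group 4: 'e' x 1 (positions 8-8)
Total groups: 4

4


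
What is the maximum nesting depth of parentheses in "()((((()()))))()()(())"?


Input: "()((((()()))))()()(())"
Tracking depth:
  Position 0 '(': depth becomes 1
  Position 1 ')': depth becomes 0
  Position 2 '(': depth becomes 1
  Position 3 '(': depth becomes 2
  Position 4 '(': depth becomes 3
  Position 5 '(': depth becomes 4
  Position 6 '(': depth becomes 5
  Position 7 ')': depth becomes 4
  Position 8 '(': depth becomes 5
  Position 9 ')': depth becomes 4
  Position 10 ')': depth becomes 3
  Position 11 ')': depth becomes 2
  Position 12 ')': depth becomes 1
  Position 13 ')': depth becomes 0
  Position 14 '(': depth becomes 1
  Position 15 ')': depth becomes 0
  Position 16 '(': depth becomes 1
  Position 17 ')': depth becomes 0
  Position 18 '(': depth becomes 1
  Position 19 '(': depth becomes 2
  Position 20 ')': depth becomes 1
  Position 21 ')': depth becomes 0
Maximum depth reached: 5

5


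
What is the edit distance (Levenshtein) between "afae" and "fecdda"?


Computing edit distance: "afae" -> "fecdda"
DP table:
           f    e    c    d    d    a
      0    1    2    3    4    5    6
  a   1    1    2    3    4    5    5
  f   2    1    2    3    4    5    6
  a   3    2    2    3    4    5    5
  e   4    3    2    3    4    5    6
Edit distance = dp[4][6] = 6

6


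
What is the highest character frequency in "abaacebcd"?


Input: abaacebcd
Character counts:
  'a': 3
  'b': 2
  'c': 2
  'd': 1
  'e': 1
Maximum frequency: 3

3


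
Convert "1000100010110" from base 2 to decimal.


Input: "1000100010110" in base 2
Positional expansion:
  Digit '1' (value 1) x 2^12 = 4096
  Digit '0' (value 0) x 2^11 = 0
  Digit '0' (value 0) x 2^10 = 0
  Digit '0' (value 0) x 2^9 = 0
  Digit '1' (value 1) x 2^8 = 256
  Digit '0' (value 0) x 2^7 = 0
  Digit '0' (value 0) x 2^6 = 0
  Digit '0' (value 0) x 2^5 = 0
  Digit '1' (value 1) x 2^4 = 16
  Digit '0' (value 0) x 2^3 = 0
  Digit '1' (value 1) x 2^2 = 4
  Digit '1' (value 1) x 2^1 = 2
  Digit '0' (value 0) x 2^0 = 0
Sum = 4374

4374


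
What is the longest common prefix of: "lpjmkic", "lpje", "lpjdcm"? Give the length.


Words: lpjmkic, lpje, lpjdcm
  Position 0: all 'l' => match
  Position 1: all 'p' => match
  Position 2: all 'j' => match
  Position 3: ('m', 'e', 'd') => mismatch, stop
LCP = "lpj" (length 3)

3


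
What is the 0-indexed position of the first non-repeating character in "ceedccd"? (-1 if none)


Input: ceedccd
Character frequencies:
  'c': 3
  'd': 2
  'e': 2
Scanning left to right for freq == 1:
  Position 0 ('c'): freq=3, skip
  Position 1 ('e'): freq=2, skip
  Position 2 ('e'): freq=2, skip
  Position 3 ('d'): freq=2, skip
  Position 4 ('c'): freq=3, skip
  Position 5 ('c'): freq=3, skip
  Position 6 ('d'): freq=2, skip
  No unique character found => answer = -1

-1


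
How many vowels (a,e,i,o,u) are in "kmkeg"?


Input: kmkeg
Checking each character:
  'k' at position 0: consonant
  'm' at position 1: consonant
  'k' at position 2: consonant
  'e' at position 3: vowel (running total: 1)
  'g' at position 4: consonant
Total vowels: 1

1


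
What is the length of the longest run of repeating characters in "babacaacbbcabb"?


Input: "babacaacbbcabb"
Scanning for longest run:
  Position 1 ('a'): new char, reset run to 1
  Position 2 ('b'): new char, reset run to 1
  Position 3 ('a'): new char, reset run to 1
  Position 4 ('c'): new char, reset run to 1
  Position 5 ('a'): new char, reset run to 1
  Position 6 ('a'): continues run of 'a', length=2
  Position 7 ('c'): new char, reset run to 1
  Position 8 ('b'): new char, reset run to 1
  Position 9 ('b'): continues run of 'b', length=2
  Position 10 ('c'): new char, reset run to 1
  Position 11 ('a'): new char, reset run to 1
  Position 12 ('b'): new char, reset run to 1
  Position 13 ('b'): continues run of 'b', length=2
Longest run: 'a' with length 2

2


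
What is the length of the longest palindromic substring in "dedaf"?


Input: "dedaf"
Checking substrings for palindromes:
  [0:3] "ded" (len 3) => palindrome
Longest palindromic substring: "ded" with length 3

3


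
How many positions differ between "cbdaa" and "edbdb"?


Comparing "cbdaa" and "edbdb" position by position:
  Position 0: 'c' vs 'e' => DIFFER
  Position 1: 'b' vs 'd' => DIFFER
  Position 2: 'd' vs 'b' => DIFFER
  Position 3: 'a' vs 'd' => DIFFER
  Position 4: 'a' vs 'b' => DIFFER
Positions that differ: 5

5


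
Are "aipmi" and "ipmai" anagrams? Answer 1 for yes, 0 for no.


Strings: "aipmi", "ipmai"
Sorted first:  aiimp
Sorted second: aiimp
Sorted forms match => anagrams

1


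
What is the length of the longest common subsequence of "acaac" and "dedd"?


LCS of "acaac" and "dedd"
DP table:
           d    e    d    d
      0    0    0    0    0
  a   0    0    0    0    0
  c   0    0    0    0    0
  a   0    0    0    0    0
  a   0    0    0    0    0
  c   0    0    0    0    0
LCS length = dp[5][4] = 0

0


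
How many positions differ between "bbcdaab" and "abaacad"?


Comparing "bbcdaab" and "abaacad" position by position:
  Position 0: 'b' vs 'a' => DIFFER
  Position 1: 'b' vs 'b' => same
  Position 2: 'c' vs 'a' => DIFFER
  Position 3: 'd' vs 'a' => DIFFER
  Position 4: 'a' vs 'c' => DIFFER
  Position 5: 'a' vs 'a' => same
  Position 6: 'b' vs 'd' => DIFFER
Positions that differ: 5

5


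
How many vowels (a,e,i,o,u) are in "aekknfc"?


Input: aekknfc
Checking each character:
  'a' at position 0: vowel (running total: 1)
  'e' at position 1: vowel (running total: 2)
  'k' at position 2: consonant
  'k' at position 3: consonant
  'n' at position 4: consonant
  'f' at position 5: consonant
  'c' at position 6: consonant
Total vowels: 2

2


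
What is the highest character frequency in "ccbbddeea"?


Input: ccbbddeea
Character counts:
  'a': 1
  'b': 2
  'c': 2
  'd': 2
  'e': 2
Maximum frequency: 2

2


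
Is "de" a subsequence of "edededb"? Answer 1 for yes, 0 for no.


Check if "de" is a subsequence of "edededb"
Greedy scan:
  Position 0 ('e'): no match needed
  Position 1 ('d'): matches sub[0] = 'd'
  Position 2 ('e'): matches sub[1] = 'e'
  Position 3 ('d'): no match needed
  Position 4 ('e'): no match needed
  Position 5 ('d'): no match needed
  Position 6 ('b'): no match needed
All 2 characters matched => is a subsequence

1


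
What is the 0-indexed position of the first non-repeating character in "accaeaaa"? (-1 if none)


Input: accaeaaa
Character frequencies:
  'a': 5
  'c': 2
  'e': 1
Scanning left to right for freq == 1:
  Position 0 ('a'): freq=5, skip
  Position 1 ('c'): freq=2, skip
  Position 2 ('c'): freq=2, skip
  Position 3 ('a'): freq=5, skip
  Position 4 ('e'): unique! => answer = 4

4


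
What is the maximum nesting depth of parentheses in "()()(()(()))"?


Input: "()()(()(()))"
Tracking depth:
  Position 0 '(': depth becomes 1
  Position 1 ')': depth becomes 0
  Position 2 '(': depth becomes 1
  Position 3 ')': depth becomes 0
  Position 4 '(': depth becomes 1
  Position 5 '(': depth becomes 2
  Position 6 ')': depth becomes 1
  Position 7 '(': depth becomes 2
  Position 8 '(': depth becomes 3
  Position 9 ')': depth becomes 2
  Position 10 ')': depth becomes 1
  Position 11 ')': depth becomes 0
Maximum depth reached: 3

3


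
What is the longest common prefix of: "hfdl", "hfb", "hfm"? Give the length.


Words: hfdl, hfb, hfm
  Position 0: all 'h' => match
  Position 1: all 'f' => match
  Position 2: ('d', 'b', 'm') => mismatch, stop
LCP = "hf" (length 2)

2


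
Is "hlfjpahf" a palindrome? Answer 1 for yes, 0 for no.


Input: hlfjpahf
Reversed: fhapjflh
  Compare pos 0 ('h') with pos 7 ('f'): MISMATCH
  Compare pos 1 ('l') with pos 6 ('h'): MISMATCH
  Compare pos 2 ('f') with pos 5 ('a'): MISMATCH
  Compare pos 3 ('j') with pos 4 ('p'): MISMATCH
Result: not a palindrome

0


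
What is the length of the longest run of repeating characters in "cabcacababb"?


Input: "cabcacababb"
Scanning for longest run:
  Position 1 ('a'): new char, reset run to 1
  Position 2 ('b'): new char, reset run to 1
  Position 3 ('c'): new char, reset run to 1
  Position 4 ('a'): new char, reset run to 1
  Position 5 ('c'): new char, reset run to 1
  Position 6 ('a'): new char, reset run to 1
  Position 7 ('b'): new char, reset run to 1
  Position 8 ('a'): new char, reset run to 1
  Position 9 ('b'): new char, reset run to 1
  Position 10 ('b'): continues run of 'b', length=2
Longest run: 'b' with length 2

2


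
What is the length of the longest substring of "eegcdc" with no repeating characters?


Input: "eegcdc"
Sliding window (track last position of each char):
  Position 0 ('e'): window [0,0] length 1 -- new best
  Position 1 ('e'): repeat (last at 0), move window start to 1
  Position 1 ('e'): window [1,1] length 1
  Position 2 ('g'): window [1,2] length 2 -- new best
  Position 3 ('c'): window [1,3] length 3 -- new best
  Position 4 ('d'): window [1,4] length 4 -- new best
  Position 5 ('c'): repeat (last at 3), move window start to 4
  Position 5 ('c'): window [4,5] length 2
Longest substring with no repeats: "egcd" with length 4

4


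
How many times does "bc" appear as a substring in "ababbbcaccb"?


Searching for "bc" in "ababbbcaccb"
Scanning each position:
  Position 0: "ab" => no
  Position 1: "ba" => no
  Position 2: "ab" => no
  Position 3: "bb" => no
  Position 4: "bb" => no
  Position 5: "bc" => MATCH
  Position 6: "ca" => no
  Position 7: "ac" => no
  Position 8: "cc" => no
  Position 9: "cb" => no
Total occurrences: 1

1


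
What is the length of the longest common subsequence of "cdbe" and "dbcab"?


LCS of "cdbe" and "dbcab"
DP table:
           d    b    c    a    b
      0    0    0    0    0    0
  c   0    0    0    1    1    1
  d   0    1    1    1    1    1
  b   0    1    2    2    2    2
  e   0    1    2    2    2    2
LCS length = dp[4][5] = 2

2


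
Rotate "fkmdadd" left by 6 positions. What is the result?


Input: "fkmdadd", rotate left by 6
First 6 characters: "fkmdad"
Remaining characters: "d"
Concatenate remaining + first: "d" + "fkmdad" = "dfkmdad"

dfkmdad


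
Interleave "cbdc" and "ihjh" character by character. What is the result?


Interleaving "cbdc" and "ihjh":
  Position 0: 'c' from first, 'i' from second => "ci"
  Position 1: 'b' from first, 'h' from second => "bh"
  Position 2: 'd' from first, 'j' from second => "dj"
  Position 3: 'c' from first, 'h' from second => "ch"
Result: cibhdjch

cibhdjch


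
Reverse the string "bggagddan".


Input: bggagddan
Reading characters right to left:
  Position 8: 'n'
  Position 7: 'a'
  Position 6: 'd'
  Position 5: 'd'
  Position 4: 'g'
  Position 3: 'a'
  Position 2: 'g'
  Position 1: 'g'
  Position 0: 'b'
Reversed: naddgaggb

naddgaggb


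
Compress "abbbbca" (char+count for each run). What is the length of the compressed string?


Input: abbbbca
Runs:
  'a' x 1 => "a1"
  'b' x 4 => "b4"
  'c' x 1 => "c1"
  'a' x 1 => "a1"
Compressed: "a1b4c1a1"
Compressed length: 8

8


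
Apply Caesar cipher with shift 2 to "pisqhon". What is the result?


Caesar cipher: shift "pisqhon" by 2
  'p' (pos 15) + 2 = pos 17 = 'r'
  'i' (pos 8) + 2 = pos 10 = 'k'
  's' (pos 18) + 2 = pos 20 = 'u'
  'q' (pos 16) + 2 = pos 18 = 's'
  'h' (pos 7) + 2 = pos 9 = 'j'
  'o' (pos 14) + 2 = pos 16 = 'q'
  'n' (pos 13) + 2 = pos 15 = 'p'
Result: rkusjqp

rkusjqp


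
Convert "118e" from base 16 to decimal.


Input: "118e" in base 16
Positional expansion:
  Digit '1' (value 1) x 16^3 = 4096
  Digit '1' (value 1) x 16^2 = 256
  Digit '8' (value 8) x 16^1 = 128
  Digit 'e' (value 14) x 16^0 = 14
Sum = 4494

4494


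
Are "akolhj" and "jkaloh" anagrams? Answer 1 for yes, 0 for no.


Strings: "akolhj", "jkaloh"
Sorted first:  ahjklo
Sorted second: ahjklo
Sorted forms match => anagrams

1


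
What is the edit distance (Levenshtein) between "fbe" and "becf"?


Computing edit distance: "fbe" -> "becf"
DP table:
           b    e    c    f
      0    1    2    3    4
  f   1    1    2    3    3
  b   2    1    2    3    4
  e   3    2    1    2    3
Edit distance = dp[3][4] = 3

3


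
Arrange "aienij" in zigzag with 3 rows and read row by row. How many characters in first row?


Zigzag "aienij" into 3 rows:
Placing characters:
  'a' => row 0
  'i' => row 1
  'e' => row 2
  'n' => row 1
  'i' => row 0
  'j' => row 1
Rows:
  Row 0: "ai"
  Row 1: "inj"
  Row 2: "e"
First row length: 2

2


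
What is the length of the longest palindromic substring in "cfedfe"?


Input: "cfedfe"
Checking substrings for palindromes:
  No multi-char palindromic substrings found
Longest palindromic substring: "c" with length 1

1


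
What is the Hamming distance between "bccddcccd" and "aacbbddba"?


Comparing "bccddcccd" and "aacbbddba" position by position:
  Position 0: 'b' vs 'a' => differ
  Position 1: 'c' vs 'a' => differ
  Position 2: 'c' vs 'c' => same
  Position 3: 'd' vs 'b' => differ
  Position 4: 'd' vs 'b' => differ
  Position 5: 'c' vs 'd' => differ
  Position 6: 'c' vs 'd' => differ
  Position 7: 'c' vs 'b' => differ
  Position 8: 'd' vs 'a' => differ
Total differences (Hamming distance): 8

8


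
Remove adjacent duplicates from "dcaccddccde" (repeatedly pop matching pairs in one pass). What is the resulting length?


Input: dcaccddccde
Stack-based adjacent duplicate removal:
  Read 'd': push. Stack: d
  Read 'c': push. Stack: dc
  Read 'a': push. Stack: dca
  Read 'c': push. Stack: dcac
  Read 'c': matches stack top 'c' => pop. Stack: dca
  Read 'd': push. Stack: dcad
  Read 'd': matches stack top 'd' => pop. Stack: dca
  Read 'c': push. Stack: dcac
  Read 'c': matches stack top 'c' => pop. Stack: dca
  Read 'd': push. Stack: dcad
  Read 'e': push. Stack: dcade
Final stack: "dcade" (length 5)

5


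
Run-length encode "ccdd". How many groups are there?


Input: ccdd
Scanning for consecutive runs:
  Group 1: 'c' x 2 (positions 0-1)
  Group 2: 'd' x 2 (positions 2-3)
Total groups: 2

2


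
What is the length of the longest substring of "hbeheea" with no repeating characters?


Input: "hbeheea"
Sliding window (track last position of each char):
  Position 0 ('h'): window [0,0] length 1 -- new best
  Position 1 ('b'): window [0,1] length 2 -- new best
  Position 2 ('e'): window [0,2] length 3 -- new best
  Position 3 ('h'): repeat (last at 0), move window start to 1
  Position 3 ('h'): window [1,3] length 3
  Position 4 ('e'): repeat (last at 2), move window start to 3
  Position 4 ('e'): window [3,4] length 2
  Position 5 ('e'): repeat (last at 4), move window start to 5
  Position 5 ('e'): window [5,5] length 1
  Position 6 ('a'): window [5,6] length 2
Longest substring with no repeats: "hbe" with length 3

3


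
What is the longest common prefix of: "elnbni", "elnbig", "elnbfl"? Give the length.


Words: elnbni, elnbig, elnbfl
  Position 0: all 'e' => match
  Position 1: all 'l' => match
  Position 2: all 'n' => match
  Position 3: all 'b' => match
  Position 4: ('n', 'i', 'f') => mismatch, stop
LCP = "elnb" (length 4)

4


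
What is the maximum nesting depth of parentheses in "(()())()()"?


Input: "(()())()()"
Tracking depth:
  Position 0 '(': depth becomes 1
  Position 1 '(': depth becomes 2
  Position 2 ')': depth becomes 1
  Position 3 '(': depth becomes 2
  Position 4 ')': depth becomes 1
  Position 5 ')': depth becomes 0
  Position 6 '(': depth becomes 1
  Position 7 ')': depth becomes 0
  Position 8 '(': depth becomes 1
  Position 9 ')': depth becomes 0
Maximum depth reached: 2

2


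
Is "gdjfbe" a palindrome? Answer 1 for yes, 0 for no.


Input: gdjfbe
Reversed: ebfjdg
  Compare pos 0 ('g') with pos 5 ('e'): MISMATCH
  Compare pos 1 ('d') with pos 4 ('b'): MISMATCH
  Compare pos 2 ('j') with pos 3 ('f'): MISMATCH
Result: not a palindrome

0


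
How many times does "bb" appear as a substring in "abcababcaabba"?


Searching for "bb" in "abcababcaabba"
Scanning each position:
  Position 0: "ab" => no
  Position 1: "bc" => no
  Position 2: "ca" => no
  Position 3: "ab" => no
  Position 4: "ba" => no
  Position 5: "ab" => no
  Position 6: "bc" => no
  Position 7: "ca" => no
  Position 8: "aa" => no
  Position 9: "ab" => no
  Position 10: "bb" => MATCH
  Position 11: "ba" => no
Total occurrences: 1

1


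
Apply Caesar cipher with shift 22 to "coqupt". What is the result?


Caesar cipher: shift "coqupt" by 22
  'c' (pos 2) + 22 = pos 24 = 'y'
  'o' (pos 14) + 22 = pos 10 = 'k'
  'q' (pos 16) + 22 = pos 12 = 'm'
  'u' (pos 20) + 22 = pos 16 = 'q'
  'p' (pos 15) + 22 = pos 11 = 'l'
  't' (pos 19) + 22 = pos 15 = 'p'
Result: ykmqlp

ykmqlp


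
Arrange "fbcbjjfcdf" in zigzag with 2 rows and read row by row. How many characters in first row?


Zigzag "fbcbjjfcdf" into 2 rows:
Placing characters:
  'f' => row 0
  'b' => row 1
  'c' => row 0
  'b' => row 1
  'j' => row 0
  'j' => row 1
  'f' => row 0
  'c' => row 1
  'd' => row 0
  'f' => row 1
Rows:
  Row 0: "fcjfd"
  Row 1: "bbjcf"
First row length: 5

5


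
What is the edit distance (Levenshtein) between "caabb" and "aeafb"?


Computing edit distance: "caabb" -> "aeafb"
DP table:
           a    e    a    f    b
      0    1    2    3    4    5
  c   1    1    2    3    4    5
  a   2    1    2    2    3    4
  a   3    2    2    2    3    4
  b   4    3    3    3    3    3
  b   5    4    4    4    4    3
Edit distance = dp[5][5] = 3

3


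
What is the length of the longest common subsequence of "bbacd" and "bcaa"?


LCS of "bbacd" and "bcaa"
DP table:
           b    c    a    a
      0    0    0    0    0
  b   0    1    1    1    1
  b   0    1    1    1    1
  a   0    1    1    2    2
  c   0    1    2    2    2
  d   0    1    2    2    2
LCS length = dp[5][4] = 2

2


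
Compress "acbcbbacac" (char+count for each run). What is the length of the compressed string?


Input: acbcbbacac
Runs:
  'a' x 1 => "a1"
  'c' x 1 => "c1"
  'b' x 1 => "b1"
  'c' x 1 => "c1"
  'b' x 2 => "b2"
  'a' x 1 => "a1"
  'c' x 1 => "c1"
  'a' x 1 => "a1"
  'c' x 1 => "c1"
Compressed: "a1c1b1c1b2a1c1a1c1"
Compressed length: 18

18


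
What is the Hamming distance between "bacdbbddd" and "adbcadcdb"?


Comparing "bacdbbddd" and "adbcadcdb" position by position:
  Position 0: 'b' vs 'a' => differ
  Position 1: 'a' vs 'd' => differ
  Position 2: 'c' vs 'b' => differ
  Position 3: 'd' vs 'c' => differ
  Position 4: 'b' vs 'a' => differ
  Position 5: 'b' vs 'd' => differ
  Position 6: 'd' vs 'c' => differ
  Position 7: 'd' vs 'd' => same
  Position 8: 'd' vs 'b' => differ
Total differences (Hamming distance): 8

8


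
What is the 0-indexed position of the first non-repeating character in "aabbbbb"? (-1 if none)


Input: aabbbbb
Character frequencies:
  'a': 2
  'b': 5
Scanning left to right for freq == 1:
  Position 0 ('a'): freq=2, skip
  Position 1 ('a'): freq=2, skip
  Position 2 ('b'): freq=5, skip
  Position 3 ('b'): freq=5, skip
  Position 4 ('b'): freq=5, skip
  Position 5 ('b'): freq=5, skip
  Position 6 ('b'): freq=5, skip
  No unique character found => answer = -1

-1


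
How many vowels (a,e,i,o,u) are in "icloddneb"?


Input: icloddneb
Checking each character:
  'i' at position 0: vowel (running total: 1)
  'c' at position 1: consonant
  'l' at position 2: consonant
  'o' at position 3: vowel (running total: 2)
  'd' at position 4: consonant
  'd' at position 5: consonant
  'n' at position 6: consonant
  'e' at position 7: vowel (running total: 3)
  'b' at position 8: consonant
Total vowels: 3

3


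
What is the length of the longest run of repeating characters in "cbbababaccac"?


Input: "cbbababaccac"
Scanning for longest run:
  Position 1 ('b'): new char, reset run to 1
  Position 2 ('b'): continues run of 'b', length=2
  Position 3 ('a'): new char, reset run to 1
  Position 4 ('b'): new char, reset run to 1
  Position 5 ('a'): new char, reset run to 1
  Position 6 ('b'): new char, reset run to 1
  Position 7 ('a'): new char, reset run to 1
  Position 8 ('c'): new char, reset run to 1
  Position 9 ('c'): continues run of 'c', length=2
  Position 10 ('a'): new char, reset run to 1
  Position 11 ('c'): new char, reset run to 1
Longest run: 'b' with length 2

2


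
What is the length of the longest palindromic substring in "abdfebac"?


Input: "abdfebac"
Checking substrings for palindromes:
  No multi-char palindromic substrings found
Longest palindromic substring: "a" with length 1

1


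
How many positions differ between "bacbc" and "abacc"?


Comparing "bacbc" and "abacc" position by position:
  Position 0: 'b' vs 'a' => DIFFER
  Position 1: 'a' vs 'b' => DIFFER
  Position 2: 'c' vs 'a' => DIFFER
  Position 3: 'b' vs 'c' => DIFFER
  Position 4: 'c' vs 'c' => same
Positions that differ: 4

4


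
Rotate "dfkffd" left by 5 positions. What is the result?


Input: "dfkffd", rotate left by 5
First 5 characters: "dfkff"
Remaining characters: "d"
Concatenate remaining + first: "d" + "dfkff" = "ddfkff"

ddfkff


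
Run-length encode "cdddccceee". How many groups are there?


Input: cdddccceee
Scanning for consecutive runs:
  Group 1: 'c' x 1 (positions 0-0)
  Group 2: 'd' x 3 (positions 1-3)
  Group 3: 'c' x 3 (positions 4-6)
  Group 4: 'e' x 3 (positions 7-9)
Total groups: 4

4


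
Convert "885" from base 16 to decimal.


Input: "885" in base 16
Positional expansion:
  Digit '8' (value 8) x 16^2 = 2048
  Digit '8' (value 8) x 16^1 = 128
  Digit '5' (value 5) x 16^0 = 5
Sum = 2181

2181


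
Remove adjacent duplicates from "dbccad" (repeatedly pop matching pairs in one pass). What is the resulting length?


Input: dbccad
Stack-based adjacent duplicate removal:
  Read 'd': push. Stack: d
  Read 'b': push. Stack: db
  Read 'c': push. Stack: dbc
  Read 'c': matches stack top 'c' => pop. Stack: db
  Read 'a': push. Stack: dba
  Read 'd': push. Stack: dbad
Final stack: "dbad" (length 4)

4


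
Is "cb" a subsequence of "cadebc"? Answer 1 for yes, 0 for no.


Check if "cb" is a subsequence of "cadebc"
Greedy scan:
  Position 0 ('c'): matches sub[0] = 'c'
  Position 1 ('a'): no match needed
  Position 2 ('d'): no match needed
  Position 3 ('e'): no match needed
  Position 4 ('b'): matches sub[1] = 'b'
  Position 5 ('c'): no match needed
All 2 characters matched => is a subsequence

1


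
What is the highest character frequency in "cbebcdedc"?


Input: cbebcdedc
Character counts:
  'b': 2
  'c': 3
  'd': 2
  'e': 2
Maximum frequency: 3

3


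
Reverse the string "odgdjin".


Input: odgdjin
Reading characters right to left:
  Position 6: 'n'
  Position 5: 'i'
  Position 4: 'j'
  Position 3: 'd'
  Position 2: 'g'
  Position 1: 'd'
  Position 0: 'o'
Reversed: nijdgdo

nijdgdo


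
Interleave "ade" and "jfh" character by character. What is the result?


Interleaving "ade" and "jfh":
  Position 0: 'a' from first, 'j' from second => "aj"
  Position 1: 'd' from first, 'f' from second => "df"
  Position 2: 'e' from first, 'h' from second => "eh"
Result: ajdfeh

ajdfeh


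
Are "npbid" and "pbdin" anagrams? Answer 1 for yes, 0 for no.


Strings: "npbid", "pbdin"
Sorted first:  bdinp
Sorted second: bdinp
Sorted forms match => anagrams

1


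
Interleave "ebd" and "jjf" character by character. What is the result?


Interleaving "ebd" and "jjf":
  Position 0: 'e' from first, 'j' from second => "ej"
  Position 1: 'b' from first, 'j' from second => "bj"
  Position 2: 'd' from first, 'f' from second => "df"
Result: ejbjdf

ejbjdf


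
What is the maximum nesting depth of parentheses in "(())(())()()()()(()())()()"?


Input: "(())(())()()()()(()())()()"
Tracking depth:
  Position 0 '(': depth becomes 1
  Position 1 '(': depth becomes 2
  Position 2 ')': depth becomes 1
  Position 3 ')': depth becomes 0
  Position 4 '(': depth becomes 1
  Position 5 '(': depth becomes 2
  Position 6 ')': depth becomes 1
  Position 7 ')': depth becomes 0
  Position 8 '(': depth becomes 1
  Position 9 ')': depth becomes 0
  Position 10 '(': depth becomes 1
  Position 11 ')': depth becomes 0
  Position 12 '(': depth becomes 1
  Position 13 ')': depth becomes 0
  Position 14 '(': depth becomes 1
  Position 15 ')': depth becomes 0
  Position 16 '(': depth becomes 1
  Position 17 '(': depth becomes 2
  Position 18 ')': depth becomes 1
  Position 19 '(': depth becomes 2
  Position 20 ')': depth becomes 1
  Position 21 ')': depth becomes 0
  Position 22 '(': depth becomes 1
  Position 23 ')': depth becomes 0
  Position 24 '(': depth becomes 1
  Position 25 ')': depth becomes 0
Maximum depth reached: 2

2


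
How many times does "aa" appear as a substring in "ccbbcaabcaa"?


Searching for "aa" in "ccbbcaabcaa"
Scanning each position:
  Position 0: "cc" => no
  Position 1: "cb" => no
  Position 2: "bb" => no
  Position 3: "bc" => no
  Position 4: "ca" => no
  Position 5: "aa" => MATCH
  Position 6: "ab" => no
  Position 7: "bc" => no
  Position 8: "ca" => no
  Position 9: "aa" => MATCH
Total occurrences: 2

2


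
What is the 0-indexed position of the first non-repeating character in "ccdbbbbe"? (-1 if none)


Input: ccdbbbbe
Character frequencies:
  'b': 4
  'c': 2
  'd': 1
  'e': 1
Scanning left to right for freq == 1:
  Position 0 ('c'): freq=2, skip
  Position 1 ('c'): freq=2, skip
  Position 2 ('d'): unique! => answer = 2

2


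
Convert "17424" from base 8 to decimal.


Input: "17424" in base 8
Positional expansion:
  Digit '1' (value 1) x 8^4 = 4096
  Digit '7' (value 7) x 8^3 = 3584
  Digit '4' (value 4) x 8^2 = 256
  Digit '2' (value 2) x 8^1 = 16
  Digit '4' (value 4) x 8^0 = 4
Sum = 7956

7956


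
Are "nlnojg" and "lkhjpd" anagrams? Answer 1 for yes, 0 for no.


Strings: "nlnojg", "lkhjpd"
Sorted first:  gjlnno
Sorted second: dhjklp
Differ at position 0: 'g' vs 'd' => not anagrams

0


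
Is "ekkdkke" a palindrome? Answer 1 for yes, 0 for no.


Input: ekkdkke
Reversed: ekkdkke
  Compare pos 0 ('e') with pos 6 ('e'): match
  Compare pos 1 ('k') with pos 5 ('k'): match
  Compare pos 2 ('k') with pos 4 ('k'): match
Result: palindrome

1


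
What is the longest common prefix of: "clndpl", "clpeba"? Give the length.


Words: clndpl, clpeba
  Position 0: all 'c' => match
  Position 1: all 'l' => match
  Position 2: ('n', 'p') => mismatch, stop
LCP = "cl" (length 2)

2


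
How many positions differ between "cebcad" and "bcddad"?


Comparing "cebcad" and "bcddad" position by position:
  Position 0: 'c' vs 'b' => DIFFER
  Position 1: 'e' vs 'c' => DIFFER
  Position 2: 'b' vs 'd' => DIFFER
  Position 3: 'c' vs 'd' => DIFFER
  Position 4: 'a' vs 'a' => same
  Position 5: 'd' vs 'd' => same
Positions that differ: 4

4


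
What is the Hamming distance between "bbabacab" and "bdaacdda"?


Comparing "bbabacab" and "bdaacdda" position by position:
  Position 0: 'b' vs 'b' => same
  Position 1: 'b' vs 'd' => differ
  Position 2: 'a' vs 'a' => same
  Position 3: 'b' vs 'a' => differ
  Position 4: 'a' vs 'c' => differ
  Position 5: 'c' vs 'd' => differ
  Position 6: 'a' vs 'd' => differ
  Position 7: 'b' vs 'a' => differ
Total differences (Hamming distance): 6

6


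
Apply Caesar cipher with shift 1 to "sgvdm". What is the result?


Caesar cipher: shift "sgvdm" by 1
  's' (pos 18) + 1 = pos 19 = 't'
  'g' (pos 6) + 1 = pos 7 = 'h'
  'v' (pos 21) + 1 = pos 22 = 'w'
  'd' (pos 3) + 1 = pos 4 = 'e'
  'm' (pos 12) + 1 = pos 13 = 'n'
Result: thwen

thwen


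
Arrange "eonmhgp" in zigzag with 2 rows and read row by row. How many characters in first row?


Zigzag "eonmhgp" into 2 rows:
Placing characters:
  'e' => row 0
  'o' => row 1
  'n' => row 0
  'm' => row 1
  'h' => row 0
  'g' => row 1
  'p' => row 0
Rows:
  Row 0: "enhp"
  Row 1: "omg"
First row length: 4

4


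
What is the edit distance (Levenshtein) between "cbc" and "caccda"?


Computing edit distance: "cbc" -> "caccda"
DP table:
           c    a    c    c    d    a
      0    1    2    3    4    5    6
  c   1    0    1    2    3    4    5
  b   2    1    1    2    3    4    5
  c   3    2    2    1    2    3    4
Edit distance = dp[3][6] = 4

4


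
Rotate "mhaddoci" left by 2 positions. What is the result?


Input: "mhaddoci", rotate left by 2
First 2 characters: "mh"
Remaining characters: "addoci"
Concatenate remaining + first: "addoci" + "mh" = "addocimh"

addocimh
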